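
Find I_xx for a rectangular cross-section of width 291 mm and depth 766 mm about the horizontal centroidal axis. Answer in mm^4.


I = b * h^3 / 12
= 291 * 766^3 / 12
= 291 * 449455096 / 12
= 10899286078.0 mm^4

10899286078.0 mm^4


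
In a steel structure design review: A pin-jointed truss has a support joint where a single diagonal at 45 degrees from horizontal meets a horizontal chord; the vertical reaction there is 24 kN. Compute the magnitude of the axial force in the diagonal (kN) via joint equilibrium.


At the joint, only the diagonal has a vertical component, so vertical equilibrium gives:
F * sin(45) = 24
F = 24 / sin(45)
= 24 / 0.707107
= 33.94 kN

33.94 kN


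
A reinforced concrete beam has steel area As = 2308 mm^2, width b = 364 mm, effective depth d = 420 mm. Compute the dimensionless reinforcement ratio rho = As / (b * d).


rho = As / (b * d)
= 2308 / (364 * 420)
= 2308 / 152880
= 0.015097 (dimensionless)

0.015097 (dimensionless)


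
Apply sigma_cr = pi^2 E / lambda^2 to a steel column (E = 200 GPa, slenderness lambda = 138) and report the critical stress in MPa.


sigma_cr = pi^2 * E / lambda^2
= 9.8696 * 200000.0 / 138^2
= 9.8696 * 200000.0 / 19044
= 103.6505 MPa

103.6505 MPa


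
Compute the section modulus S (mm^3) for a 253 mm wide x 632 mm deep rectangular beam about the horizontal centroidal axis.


S = b * h^2 / 6
= 253 * 632^2 / 6
= 253 * 399424 / 6
= 16842378.67 mm^3

16842378.67 mm^3


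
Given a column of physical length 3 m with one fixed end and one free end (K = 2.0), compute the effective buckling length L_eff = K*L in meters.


L_eff = K * L
= 2.0 * 3
= 6.0 m

6.0 m


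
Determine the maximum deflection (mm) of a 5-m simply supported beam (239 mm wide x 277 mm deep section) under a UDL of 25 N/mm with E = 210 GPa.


I = 239 * 277^3 / 12 = 423307498.92 mm^4
L = 5000.0 mm, w = 25 N/mm, E = 210000.0 MPa
delta = 5 * w * L^4 / (384 * E * I)
= 5 * 25 * 5000.0^4 / (384 * 210000.0 * 423307498.92)
= 2.2887 mm

2.2887 mm


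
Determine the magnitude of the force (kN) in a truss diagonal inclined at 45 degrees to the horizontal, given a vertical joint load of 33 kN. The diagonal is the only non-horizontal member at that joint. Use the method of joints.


At the joint, only the diagonal has a vertical component, so vertical equilibrium gives:
F * sin(45) = 33
F = 33 / sin(45)
= 33 / 0.707107
= 46.67 kN

46.67 kN


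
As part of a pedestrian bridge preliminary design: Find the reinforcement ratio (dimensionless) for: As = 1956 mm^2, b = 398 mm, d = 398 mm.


rho = As / (b * d)
= 1956 / (398 * 398)
= 1956 / 158404
= 0.012348 (dimensionless)

0.012348 (dimensionless)


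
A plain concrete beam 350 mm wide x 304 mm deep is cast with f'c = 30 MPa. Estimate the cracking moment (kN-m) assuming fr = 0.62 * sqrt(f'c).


fr = 0.62 * sqrt(30) = 0.62 * 5.4772 = 3.3959 MPa
I = 350 * 304^3 / 12 = 819421866.67 mm^4
y_t = 152.0 mm
M_cr = fr * I / y_t = 3.3959 * 819421866.67 / 152.0 N-mm
= 18.307 kN-m

18.307 kN-m


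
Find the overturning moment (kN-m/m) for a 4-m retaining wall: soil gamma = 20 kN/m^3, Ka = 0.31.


Pa = 0.5 * Ka * gamma * H^2
= 0.5 * 0.31 * 20 * 4^2
= 49.6 kN/m
Arm = H / 3 = 4 / 3 = 1.3333 m
Mo = Pa * arm = Pa * H / 3 = 49.6 * 4 / 3 = 66.1333 kN-m/m

66.1333 kN-m/m


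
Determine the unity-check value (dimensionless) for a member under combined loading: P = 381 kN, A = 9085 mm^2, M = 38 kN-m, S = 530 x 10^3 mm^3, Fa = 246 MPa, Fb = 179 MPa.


f_a = P / A = 381000.0 / 9085 = 41.9373 MPa
f_b = M / S = 38000000.0 / 530000.0 = 71.6981 MPa
Ratio = f_a / Fa + f_b / Fb
= 41.9373 / 246 + 71.6981 / 179
= 0.571 (dimensionless)

0.571 (dimensionless)


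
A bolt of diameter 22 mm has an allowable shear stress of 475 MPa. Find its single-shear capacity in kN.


A = pi * d^2 / 4 = pi * 22^2 / 4 = 380.1327 mm^2
V = f_v * A / 1000 = 475 * 380.1327 / 1000
= 180.563 kN

180.563 kN


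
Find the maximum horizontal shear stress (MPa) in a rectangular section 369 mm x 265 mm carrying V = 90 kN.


A = b * h = 369 * 265 = 97785 mm^2
V = 90 kN = 90000.0 N
tau_max = 1.5 * V / A = 1.5 * 90000.0 / 97785
= 1.3806 MPa

1.3806 MPa


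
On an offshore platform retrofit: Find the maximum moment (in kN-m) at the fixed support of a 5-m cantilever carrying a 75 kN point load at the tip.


For a cantilever with a point load at the free end:
M_max = P * L = 75 * 5 = 375 kN-m

375 kN-m


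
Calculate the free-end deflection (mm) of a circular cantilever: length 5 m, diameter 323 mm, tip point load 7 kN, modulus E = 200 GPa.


I = pi * d^4 / 64 = pi * 323^4 / 64 = 534293619.67 mm^4
L = 5000.0 mm, P = 7000.0 N, E = 200000.0 MPa
delta = P * L^3 / (3 * E * I)
= 7000.0 * 5000.0^3 / (3 * 200000.0 * 534293619.67)
= 2.7295 mm

2.7295 mm


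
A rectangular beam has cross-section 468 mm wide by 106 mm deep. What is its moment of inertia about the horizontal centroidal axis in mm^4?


I = b * h^3 / 12
= 468 * 106^3 / 12
= 468 * 1191016 / 12
= 46449624.0 mm^4

46449624.0 mm^4


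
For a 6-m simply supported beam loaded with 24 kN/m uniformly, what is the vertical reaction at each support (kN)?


Total load = w * L = 24 * 6 = 144 kN
By symmetry, each reaction R = total / 2 = 144 / 2 = 72.0 kN

72.0 kN


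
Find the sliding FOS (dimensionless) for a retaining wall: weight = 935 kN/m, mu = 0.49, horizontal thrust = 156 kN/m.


Resisting force = mu * W = 0.49 * 935 = 458.15 kN/m
FOS = Resisting / Driving = 458.15 / 156
= 2.9369 (dimensionless)

2.9369 (dimensionless)


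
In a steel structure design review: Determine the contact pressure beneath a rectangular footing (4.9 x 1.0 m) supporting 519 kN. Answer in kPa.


A = 4.9 * 1.0 = 4.9 m^2
q = P / A = 519 / 4.9
= 105.9184 kPa

105.9184 kPa


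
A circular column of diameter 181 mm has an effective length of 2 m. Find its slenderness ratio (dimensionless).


Radius of gyration r = d / 4 = 181 / 4 = 45.25 mm
L_eff = 2000.0 mm
Slenderness ratio = L / r = 2000.0 / 45.25 = 44.2 (dimensionless)

44.2 (dimensionless)


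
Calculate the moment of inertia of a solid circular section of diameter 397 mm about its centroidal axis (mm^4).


r = d / 2 = 397 / 2 = 198.5 mm
I = pi * r^4 / 4 = pi * 198.5^4 / 4
= 1219359948.0 mm^4

1219359948.0 mm^4


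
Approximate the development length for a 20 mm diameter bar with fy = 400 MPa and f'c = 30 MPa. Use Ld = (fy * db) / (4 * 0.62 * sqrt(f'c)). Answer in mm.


Ld = (fy * db) / (4 * 0.62 * sqrt(f'c))
= (400 * 20) / (4 * 0.62 * sqrt(30))
= 8000 / 13.5835
= 588.95 mm

588.95 mm


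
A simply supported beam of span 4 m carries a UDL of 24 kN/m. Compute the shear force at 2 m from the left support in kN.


R_A = w * L / 2 = 24 * 4 / 2 = 48.0 kN
V(x) = R_A - w * x = 48.0 - 24 * 2
= 0.0 kN

0.0 kN


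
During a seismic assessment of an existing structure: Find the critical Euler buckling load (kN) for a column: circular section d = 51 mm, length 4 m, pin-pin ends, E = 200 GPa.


I = pi * d^4 / 64 = 332086.03 mm^4
L = 4000.0 mm
P_cr = pi^2 * E * I / L^2
= 9.8696 * 200000.0 * 332086.03 / 4000.0^2
= 40969.47 N = 40.9695 kN

40.9695 kN


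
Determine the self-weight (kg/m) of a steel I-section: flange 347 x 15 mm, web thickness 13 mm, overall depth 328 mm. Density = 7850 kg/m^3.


A_flanges = 2 * 347 * 15 = 10410 mm^2
A_web = (328 - 2 * 15) * 13 = 3874 mm^2
A_total = 10410 + 3874 = 14284 mm^2 = 0.014284 m^2
Weight = rho * A = 7850 * 0.014284 = 112.1294 kg/m

112.1294 kg/m


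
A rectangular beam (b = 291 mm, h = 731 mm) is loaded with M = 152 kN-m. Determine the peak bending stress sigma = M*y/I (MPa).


I = b * h^3 / 12 = 291 * 731^3 / 12 = 9472483856.75 mm^4
y = h / 2 = 731 / 2 = 365.5 mm
M = 152 kN-m = 152000000.0 N-mm
sigma = M * y / I = 152000000.0 * 365.5 / 9472483856.75
= 5.86 MPa

5.86 MPa


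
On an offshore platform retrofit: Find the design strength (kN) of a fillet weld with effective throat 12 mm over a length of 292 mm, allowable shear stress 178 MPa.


Strength = throat * length * allowable stress
= 12 * 292 * 178 N
= 623712 N
= 623.71 kN

623.71 kN


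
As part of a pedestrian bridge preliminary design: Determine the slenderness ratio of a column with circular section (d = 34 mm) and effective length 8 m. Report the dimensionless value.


Radius of gyration r = d / 4 = 34 / 4 = 8.5 mm
L_eff = 8000.0 mm
Slenderness ratio = L / r = 8000.0 / 8.5 = 941.18 (dimensionless)

941.18 (dimensionless)


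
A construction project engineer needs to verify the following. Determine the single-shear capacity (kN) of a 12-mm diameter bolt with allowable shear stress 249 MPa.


A = pi * d^2 / 4 = pi * 12^2 / 4 = 113.0973 mm^2
V = f_v * A / 1000 = 249 * 113.0973 / 1000
= 28.1612 kN

28.1612 kN


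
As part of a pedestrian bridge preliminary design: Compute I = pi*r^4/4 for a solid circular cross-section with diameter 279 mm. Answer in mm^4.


r = d / 2 = 279 / 2 = 139.5 mm
I = pi * r^4 / 4 = pi * 139.5^4 / 4
= 297431329.11 mm^4

297431329.11 mm^4


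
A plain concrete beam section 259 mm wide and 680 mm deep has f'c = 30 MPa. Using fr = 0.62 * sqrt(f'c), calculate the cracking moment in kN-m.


fr = 0.62 * sqrt(30) = 0.62 * 5.4772 = 3.3959 MPa
I = 259 * 680^3 / 12 = 6786490666.67 mm^4
y_t = 340.0 mm
M_cr = fr * I / y_t = 3.3959 * 6786490666.67 / 340.0 N-mm
= 67.7827 kN-m

67.7827 kN-m


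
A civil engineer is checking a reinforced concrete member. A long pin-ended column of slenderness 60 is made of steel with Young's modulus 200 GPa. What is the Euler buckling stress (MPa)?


sigma_cr = pi^2 * E / lambda^2
= 9.8696 * 200000.0 / 60^2
= 9.8696 * 200000.0 / 3600
= 548.3114 MPa

548.3114 MPa


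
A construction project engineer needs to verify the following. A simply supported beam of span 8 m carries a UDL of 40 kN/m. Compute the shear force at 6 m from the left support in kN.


R_A = w * L / 2 = 40 * 8 / 2 = 160.0 kN
V(x) = R_A - w * x = 160.0 - 40 * 6
= -80.0 kN

-80.0 kN


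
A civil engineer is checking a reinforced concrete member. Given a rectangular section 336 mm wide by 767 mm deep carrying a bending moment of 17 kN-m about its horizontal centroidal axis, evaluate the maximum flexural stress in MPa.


I = b * h^3 / 12 = 336 * 767^3 / 12 = 12634094564.0 mm^4
y = h / 2 = 767 / 2 = 383.5 mm
M = 17 kN-m = 17000000.0 N-mm
sigma = M * y / I = 17000000.0 * 383.5 / 12634094564.0
= 0.52 MPa

0.52 MPa


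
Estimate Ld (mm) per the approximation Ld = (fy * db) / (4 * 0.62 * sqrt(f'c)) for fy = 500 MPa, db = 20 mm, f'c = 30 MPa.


Ld = (fy * db) / (4 * 0.62 * sqrt(f'c))
= (500 * 20) / (4 * 0.62 * sqrt(30))
= 10000 / 13.5835
= 736.19 mm

736.19 mm


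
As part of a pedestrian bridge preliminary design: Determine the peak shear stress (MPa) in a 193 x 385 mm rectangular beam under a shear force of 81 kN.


A = b * h = 193 * 385 = 74305 mm^2
V = 81 kN = 81000.0 N
tau_max = 1.5 * V / A = 1.5 * 81000.0 / 74305
= 1.6352 MPa

1.6352 MPa


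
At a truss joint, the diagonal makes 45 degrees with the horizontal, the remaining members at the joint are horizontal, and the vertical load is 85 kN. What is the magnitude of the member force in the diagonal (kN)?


At the joint, only the diagonal has a vertical component, so vertical equilibrium gives:
F * sin(45) = 85
F = 85 / sin(45)
= 85 / 0.707107
= 120.21 kN

120.21 kN


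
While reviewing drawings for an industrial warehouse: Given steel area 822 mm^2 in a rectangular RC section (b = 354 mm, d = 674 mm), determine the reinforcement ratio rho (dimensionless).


rho = As / (b * d)
= 822 / (354 * 674)
= 822 / 238596
= 0.003445 (dimensionless)

0.003445 (dimensionless)


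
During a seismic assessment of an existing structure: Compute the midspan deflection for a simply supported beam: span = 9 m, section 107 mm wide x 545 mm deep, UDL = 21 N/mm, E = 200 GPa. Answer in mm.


I = 107 * 545^3 / 12 = 1443417739.58 mm^4
L = 9000.0 mm, w = 21 N/mm, E = 200000.0 MPa
delta = 5 * w * L^4 / (384 * E * I)
= 5 * 21 * 9000.0^4 / (384 * 200000.0 * 1443417739.58)
= 6.2145 mm

6.2145 mm


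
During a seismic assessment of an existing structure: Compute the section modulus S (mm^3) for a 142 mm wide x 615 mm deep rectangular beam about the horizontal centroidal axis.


S = b * h^2 / 6
= 142 * 615^2 / 6
= 142 * 378225 / 6
= 8951325.0 mm^3

8951325.0 mm^3


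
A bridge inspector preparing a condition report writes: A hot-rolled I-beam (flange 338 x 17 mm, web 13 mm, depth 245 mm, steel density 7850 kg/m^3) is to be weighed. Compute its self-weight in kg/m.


A_flanges = 2 * 338 * 17 = 11492 mm^2
A_web = (245 - 2 * 17) * 13 = 2743 mm^2
A_total = 11492 + 2743 = 14235 mm^2 = 0.014235 m^2
Weight = rho * A = 7850 * 0.014235 = 111.7447 kg/m

111.7447 kg/m


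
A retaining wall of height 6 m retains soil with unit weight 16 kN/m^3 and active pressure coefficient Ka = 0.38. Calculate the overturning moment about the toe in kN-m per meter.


Pa = 0.5 * Ka * gamma * H^2
= 0.5 * 0.38 * 16 * 6^2
= 109.44 kN/m
Arm = H / 3 = 6 / 3 = 2.0 m
Mo = Pa * arm = Pa * H / 3 = 109.44 * 6 / 3 = 218.88 kN-m/m

218.88 kN-m/m


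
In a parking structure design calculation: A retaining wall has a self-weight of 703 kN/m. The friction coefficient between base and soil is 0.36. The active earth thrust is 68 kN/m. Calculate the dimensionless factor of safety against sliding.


Resisting force = mu * W = 0.36 * 703 = 253.08 kN/m
FOS = Resisting / Driving = 253.08 / 68
= 3.7218 (dimensionless)

3.7218 (dimensionless)


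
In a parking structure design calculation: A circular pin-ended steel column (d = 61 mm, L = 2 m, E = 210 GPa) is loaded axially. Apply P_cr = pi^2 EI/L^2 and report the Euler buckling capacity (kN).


I = pi * d^4 / 64 = 679656.13 mm^4
L = 2000.0 mm
P_cr = pi^2 * E * I / L^2
= 9.8696 * 210000.0 * 679656.13 / 2000.0^2
= 352166.7 N = 352.1667 kN

352.1667 kN


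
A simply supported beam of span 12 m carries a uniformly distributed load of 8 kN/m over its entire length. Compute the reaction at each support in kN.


Total load = w * L = 8 * 12 = 96 kN
By symmetry, each reaction R = total / 2 = 96 / 2 = 48.0 kN

48.0 kN


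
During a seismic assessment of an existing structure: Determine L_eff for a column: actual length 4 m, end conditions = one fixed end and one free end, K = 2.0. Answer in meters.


L_eff = K * L
= 2.0 * 4
= 8.0 m

8.0 m


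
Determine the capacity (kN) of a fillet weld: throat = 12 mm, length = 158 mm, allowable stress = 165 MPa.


Strength = throat * length * allowable stress
= 12 * 158 * 165 N
= 312840 N
= 312.84 kN

312.84 kN


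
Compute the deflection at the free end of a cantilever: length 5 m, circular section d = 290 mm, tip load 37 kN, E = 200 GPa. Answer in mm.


I = pi * d^4 / 64 = pi * 290^4 / 64 = 347185749.0 mm^4
L = 5000.0 mm, P = 37000.0 N, E = 200000.0 MPa
delta = P * L^3 / (3 * E * I)
= 37000.0 * 5000.0^3 / (3 * 200000.0 * 347185749.0)
= 22.2023 mm

22.2023 mm


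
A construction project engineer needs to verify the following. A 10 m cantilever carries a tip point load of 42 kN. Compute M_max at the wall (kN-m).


For a cantilever with a point load at the free end:
M_max = P * L = 42 * 10 = 420 kN-m

420 kN-m


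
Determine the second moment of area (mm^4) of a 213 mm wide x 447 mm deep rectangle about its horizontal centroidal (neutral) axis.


I = b * h^3 / 12
= 213 * 447^3 / 12
= 213 * 89314623 / 12
= 1585334558.25 mm^4

1585334558.25 mm^4


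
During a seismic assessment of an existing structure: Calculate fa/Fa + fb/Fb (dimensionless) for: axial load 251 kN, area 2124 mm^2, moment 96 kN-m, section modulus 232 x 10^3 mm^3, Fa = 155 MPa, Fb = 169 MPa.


f_a = P / A = 251000.0 / 2124 = 118.1733 MPa
f_b = M / S = 96000000.0 / 232000.0 = 413.7931 MPa
Ratio = f_a / Fa + f_b / Fb
= 118.1733 / 155 + 413.7931 / 169
= 3.2109 (dimensionless)

3.2109 (dimensionless)


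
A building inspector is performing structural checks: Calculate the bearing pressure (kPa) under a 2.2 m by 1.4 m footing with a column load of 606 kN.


A = 2.2 * 1.4 = 3.08 m^2
q = P / A = 606 / 3.08
= 196.7532 kPa

196.7532 kPa


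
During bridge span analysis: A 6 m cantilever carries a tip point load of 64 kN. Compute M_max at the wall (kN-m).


For a cantilever with a point load at the free end:
M_max = P * L = 64 * 6 = 384 kN-m

384 kN-m


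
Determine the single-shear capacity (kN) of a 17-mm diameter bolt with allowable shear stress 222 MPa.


A = pi * d^2 / 4 = pi * 17^2 / 4 = 226.9801 mm^2
V = f_v * A / 1000 = 222 * 226.9801 / 1000
= 50.3896 kN

50.3896 kN


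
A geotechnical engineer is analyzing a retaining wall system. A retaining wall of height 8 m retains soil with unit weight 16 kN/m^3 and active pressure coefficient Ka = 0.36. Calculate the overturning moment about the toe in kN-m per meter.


Pa = 0.5 * Ka * gamma * H^2
= 0.5 * 0.36 * 16 * 8^2
= 184.32 kN/m
Arm = H / 3 = 8 / 3 = 2.6667 m
Mo = Pa * arm = Pa * H / 3 = 184.32 * 8 / 3 = 491.52 kN-m/m

491.52 kN-m/m


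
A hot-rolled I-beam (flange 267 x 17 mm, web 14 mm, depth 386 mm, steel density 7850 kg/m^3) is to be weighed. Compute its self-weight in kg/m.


A_flanges = 2 * 267 * 17 = 9078 mm^2
A_web = (386 - 2 * 17) * 14 = 4928 mm^2
A_total = 9078 + 4928 = 14006 mm^2 = 0.014006 m^2
Weight = rho * A = 7850 * 0.014006 = 109.9471 kg/m

109.9471 kg/m


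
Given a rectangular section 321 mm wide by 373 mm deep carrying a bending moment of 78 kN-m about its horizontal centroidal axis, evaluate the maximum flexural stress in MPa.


I = b * h^3 / 12 = 321 * 373^3 / 12 = 1388194379.75 mm^4
y = h / 2 = 373 / 2 = 186.5 mm
M = 78 kN-m = 78000000.0 N-mm
sigma = M * y / I = 78000000.0 * 186.5 / 1388194379.75
= 10.48 MPa

10.48 MPa


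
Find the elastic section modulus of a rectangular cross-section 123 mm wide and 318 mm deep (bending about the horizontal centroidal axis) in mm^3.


S = b * h^2 / 6
= 123 * 318^2 / 6
= 123 * 101124 / 6
= 2073042.0 mm^3

2073042.0 mm^3


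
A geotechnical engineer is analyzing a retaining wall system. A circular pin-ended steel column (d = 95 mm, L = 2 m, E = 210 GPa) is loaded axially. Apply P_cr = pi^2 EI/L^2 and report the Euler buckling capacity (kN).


I = pi * d^4 / 64 = 3998198.21 mm^4
L = 2000.0 mm
P_cr = pi^2 * E * I / L^2
= 9.8696 * 210000.0 * 3998198.21 / 2000.0^2
= 2071683.32 N = 2071.6833 kN

2071.6833 kN


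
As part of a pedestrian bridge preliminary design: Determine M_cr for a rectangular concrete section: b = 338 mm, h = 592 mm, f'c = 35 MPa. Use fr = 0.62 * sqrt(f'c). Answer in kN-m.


fr = 0.62 * sqrt(35) = 0.62 * 5.9161 = 3.668 MPa
I = 338 * 592^3 / 12 = 5843870378.67 mm^4
y_t = 296.0 mm
M_cr = fr * I / y_t = 3.668 * 5843870378.67 / 296.0 N-mm
= 72.416 kN-m

72.416 kN-m


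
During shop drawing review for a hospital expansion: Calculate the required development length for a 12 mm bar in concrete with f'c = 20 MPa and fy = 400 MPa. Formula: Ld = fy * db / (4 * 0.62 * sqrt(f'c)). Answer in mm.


Ld = (fy * db) / (4 * 0.62 * sqrt(f'c))
= (400 * 12) / (4 * 0.62 * sqrt(20))
= 4800 / 11.0909
= 432.79 mm

432.79 mm


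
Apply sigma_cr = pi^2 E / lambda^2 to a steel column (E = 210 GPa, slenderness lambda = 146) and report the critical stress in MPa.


sigma_cr = pi^2 * E / lambda^2
= 9.8696 * 210000.0 / 146^2
= 9.8696 * 210000.0 / 21316
= 97.2329 MPa

97.2329 MPa


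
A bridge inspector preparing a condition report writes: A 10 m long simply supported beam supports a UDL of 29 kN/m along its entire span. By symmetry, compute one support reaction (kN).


Total load = w * L = 29 * 10 = 290 kN
By symmetry, each reaction R = total / 2 = 290 / 2 = 145.0 kN

145.0 kN


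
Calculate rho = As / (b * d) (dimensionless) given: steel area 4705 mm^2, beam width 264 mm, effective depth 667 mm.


rho = As / (b * d)
= 4705 / (264 * 667)
= 4705 / 176088
= 0.02672 (dimensionless)

0.02672 (dimensionless)


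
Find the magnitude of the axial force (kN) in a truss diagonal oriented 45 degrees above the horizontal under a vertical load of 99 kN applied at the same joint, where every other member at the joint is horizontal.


At the joint, only the diagonal has a vertical component, so vertical equilibrium gives:
F * sin(45) = 99
F = 99 / sin(45)
= 99 / 0.707107
= 140.01 kN

140.01 kN


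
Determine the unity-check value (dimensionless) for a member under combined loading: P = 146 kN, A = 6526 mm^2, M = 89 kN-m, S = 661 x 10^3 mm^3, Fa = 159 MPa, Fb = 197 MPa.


f_a = P / A = 146000.0 / 6526 = 22.3721 MPa
f_b = M / S = 89000000.0 / 661000.0 = 134.6445 MPa
Ratio = f_a / Fa + f_b / Fb
= 22.3721 / 159 + 134.6445 / 197
= 0.8242 (dimensionless)

0.8242 (dimensionless)


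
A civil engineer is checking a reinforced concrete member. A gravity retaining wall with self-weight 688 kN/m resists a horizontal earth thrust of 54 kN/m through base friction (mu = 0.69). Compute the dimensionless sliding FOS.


Resisting force = mu * W = 0.69 * 688 = 474.72 kN/m
FOS = Resisting / Driving = 474.72 / 54
= 8.7911 (dimensionless)

8.7911 (dimensionless)


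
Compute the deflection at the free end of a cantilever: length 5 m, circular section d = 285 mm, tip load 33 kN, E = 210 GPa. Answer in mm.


I = pi * d^4 / 64 = pi * 285^4 / 64 = 323854054.62 mm^4
L = 5000.0 mm, P = 33000.0 N, E = 210000.0 MPa
delta = P * L^3 / (3 * E * I)
= 33000.0 * 5000.0^3 / (3 * 210000.0 * 323854054.62)
= 20.2178 mm

20.2178 mm


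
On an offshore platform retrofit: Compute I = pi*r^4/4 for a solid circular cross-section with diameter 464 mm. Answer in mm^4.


r = d / 2 = 464 / 2 = 232.0 mm
I = pi * r^4 / 4 = pi * 232.0^4 / 4
= 2275316524.67 mm^4

2275316524.67 mm^4


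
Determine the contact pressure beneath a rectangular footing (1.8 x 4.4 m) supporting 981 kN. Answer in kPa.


A = 1.8 * 4.4 = 7.92 m^2
q = P / A = 981 / 7.92
= 123.8636 kPa

123.8636 kPa


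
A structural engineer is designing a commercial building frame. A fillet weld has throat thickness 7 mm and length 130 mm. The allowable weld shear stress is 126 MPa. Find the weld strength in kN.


Strength = throat * length * allowable stress
= 7 * 130 * 126 N
= 114660 N
= 114.66 kN

114.66 kN


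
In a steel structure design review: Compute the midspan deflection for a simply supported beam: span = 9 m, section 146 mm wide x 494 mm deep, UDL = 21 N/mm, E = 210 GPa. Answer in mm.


I = 146 * 494^3 / 12 = 1466737705.33 mm^4
L = 9000.0 mm, w = 21 N/mm, E = 210000.0 MPa
delta = 5 * w * L^4 / (384 * E * I)
= 5 * 21 * 9000.0^4 / (384 * 210000.0 * 1466737705.33)
= 5.8245 mm

5.8245 mm


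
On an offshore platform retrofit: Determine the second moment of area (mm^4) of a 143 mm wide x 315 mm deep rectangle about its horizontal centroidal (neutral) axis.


I = b * h^3 / 12
= 143 * 315^3 / 12
= 143 * 31255875 / 12
= 372465843.75 mm^4

372465843.75 mm^4


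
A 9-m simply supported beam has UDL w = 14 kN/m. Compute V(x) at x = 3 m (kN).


R_A = w * L / 2 = 14 * 9 / 2 = 63.0 kN
V(x) = R_A - w * x = 63.0 - 14 * 3
= 21.0 kN

21.0 kN


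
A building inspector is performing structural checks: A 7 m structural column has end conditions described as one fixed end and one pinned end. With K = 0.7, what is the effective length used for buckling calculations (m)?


L_eff = K * L
= 0.7 * 7
= 4.9 m

4.9 m


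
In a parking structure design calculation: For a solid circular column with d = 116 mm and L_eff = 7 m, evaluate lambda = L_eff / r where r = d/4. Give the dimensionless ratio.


Radius of gyration r = d / 4 = 116 / 4 = 29.0 mm
L_eff = 7000.0 mm
Slenderness ratio = L / r = 7000.0 / 29.0 = 241.38 (dimensionless)

241.38 (dimensionless)


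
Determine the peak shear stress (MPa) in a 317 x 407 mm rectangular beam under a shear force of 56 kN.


A = b * h = 317 * 407 = 129019 mm^2
V = 56 kN = 56000.0 N
tau_max = 1.5 * V / A = 1.5 * 56000.0 / 129019
= 0.6511 MPa

0.6511 MPa


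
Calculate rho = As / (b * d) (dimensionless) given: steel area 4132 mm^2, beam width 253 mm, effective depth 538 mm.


rho = As / (b * d)
= 4132 / (253 * 538)
= 4132 / 136114
= 0.030357 (dimensionless)

0.030357 (dimensionless)


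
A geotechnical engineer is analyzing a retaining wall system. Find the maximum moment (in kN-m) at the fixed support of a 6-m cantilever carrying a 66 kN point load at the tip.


For a cantilever with a point load at the free end:
M_max = P * L = 66 * 6 = 396 kN-m

396 kN-m


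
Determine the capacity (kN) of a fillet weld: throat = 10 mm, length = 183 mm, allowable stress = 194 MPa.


Strength = throat * length * allowable stress
= 10 * 183 * 194 N
= 355020 N
= 355.02 kN

355.02 kN


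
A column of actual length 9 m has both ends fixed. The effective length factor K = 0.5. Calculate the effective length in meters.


L_eff = K * L
= 0.5 * 9
= 4.5 m

4.5 m


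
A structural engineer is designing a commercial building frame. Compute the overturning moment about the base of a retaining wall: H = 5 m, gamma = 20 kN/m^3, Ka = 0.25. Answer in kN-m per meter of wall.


Pa = 0.5 * Ka * gamma * H^2
= 0.5 * 0.25 * 20 * 5^2
= 62.5 kN/m
Arm = H / 3 = 5 / 3 = 1.6667 m
Mo = Pa * arm = Pa * H / 3 = 62.5 * 5 / 3 = 104.1667 kN-m/m

104.1667 kN-m/m


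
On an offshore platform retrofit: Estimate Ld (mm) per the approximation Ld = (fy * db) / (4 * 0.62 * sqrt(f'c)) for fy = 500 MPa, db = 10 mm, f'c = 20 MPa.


Ld = (fy * db) / (4 * 0.62 * sqrt(f'c))
= (500 * 10) / (4 * 0.62 * sqrt(20))
= 5000 / 11.0909
= 450.82 mm

450.82 mm


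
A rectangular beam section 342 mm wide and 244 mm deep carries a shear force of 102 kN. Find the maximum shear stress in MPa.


A = b * h = 342 * 244 = 83448 mm^2
V = 102 kN = 102000.0 N
tau_max = 1.5 * V / A = 1.5 * 102000.0 / 83448
= 1.8335 MPa

1.8335 MPa


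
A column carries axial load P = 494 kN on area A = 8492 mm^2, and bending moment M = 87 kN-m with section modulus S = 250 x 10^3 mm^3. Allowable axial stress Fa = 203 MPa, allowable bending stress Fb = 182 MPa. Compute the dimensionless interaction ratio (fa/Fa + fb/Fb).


f_a = P / A = 494000.0 / 8492 = 58.1724 MPa
f_b = M / S = 87000000.0 / 250000.0 = 348.0 MPa
Ratio = f_a / Fa + f_b / Fb
= 58.1724 / 203 + 348.0 / 182
= 2.1987 (dimensionless)

2.1987 (dimensionless)


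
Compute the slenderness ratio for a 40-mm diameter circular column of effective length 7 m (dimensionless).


Radius of gyration r = d / 4 = 40 / 4 = 10.0 mm
L_eff = 7000.0 mm
Slenderness ratio = L / r = 7000.0 / 10.0 = 700.0 (dimensionless)

700.0 (dimensionless)


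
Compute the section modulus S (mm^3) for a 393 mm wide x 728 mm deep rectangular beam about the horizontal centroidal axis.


S = b * h^2 / 6
= 393 * 728^2 / 6
= 393 * 529984 / 6
= 34713952.0 mm^3

34713952.0 mm^3


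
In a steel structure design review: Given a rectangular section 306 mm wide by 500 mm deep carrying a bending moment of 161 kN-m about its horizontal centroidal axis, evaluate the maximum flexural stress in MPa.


I = b * h^3 / 12 = 306 * 500^3 / 12 = 3187500000.0 mm^4
y = h / 2 = 500 / 2 = 250.0 mm
M = 161 kN-m = 161000000.0 N-mm
sigma = M * y / I = 161000000.0 * 250.0 / 3187500000.0
= 12.63 MPa

12.63 MPa


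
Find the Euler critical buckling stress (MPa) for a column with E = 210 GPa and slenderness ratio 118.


sigma_cr = pi^2 * E / lambda^2
= 9.8696 * 210000.0 / 118^2
= 9.8696 * 210000.0 / 13924
= 148.8521 MPa

148.8521 MPa


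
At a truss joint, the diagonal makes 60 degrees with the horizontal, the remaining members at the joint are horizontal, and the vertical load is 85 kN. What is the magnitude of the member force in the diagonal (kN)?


At the joint, only the diagonal has a vertical component, so vertical equilibrium gives:
F * sin(60) = 85
F = 85 / sin(60)
= 85 / 0.866025
= 98.15 kN

98.15 kN


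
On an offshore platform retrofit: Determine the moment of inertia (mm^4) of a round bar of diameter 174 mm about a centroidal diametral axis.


r = d / 2 = 174 / 2 = 87.0 mm
I = pi * r^4 / 4 = pi * 87.0^4 / 4
= 44995273.07 mm^4

44995273.07 mm^4


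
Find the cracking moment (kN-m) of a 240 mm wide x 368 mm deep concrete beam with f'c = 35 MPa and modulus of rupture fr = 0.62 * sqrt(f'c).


fr = 0.62 * sqrt(35) = 0.62 * 5.9161 = 3.668 MPa
I = 240 * 368^3 / 12 = 996720640.0 mm^4
y_t = 184.0 mm
M_cr = fr * I / y_t = 3.668 * 996720640.0 / 184.0 N-mm
= 19.8692 kN-m

19.8692 kN-m


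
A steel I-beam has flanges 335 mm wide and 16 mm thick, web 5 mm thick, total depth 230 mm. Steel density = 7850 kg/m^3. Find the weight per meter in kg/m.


A_flanges = 2 * 335 * 16 = 10720 mm^2
A_web = (230 - 2 * 16) * 5 = 990 mm^2
A_total = 10720 + 990 = 11710 mm^2 = 0.011710 m^2
Weight = rho * A = 7850 * 0.011710 = 91.9235 kg/m

91.9235 kg/m


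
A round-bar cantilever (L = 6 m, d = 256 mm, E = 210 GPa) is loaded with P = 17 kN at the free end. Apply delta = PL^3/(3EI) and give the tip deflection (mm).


I = pi * d^4 / 64 = pi * 256^4 / 64 = 210828714.13 mm^4
L = 6000.0 mm, P = 17000.0 N, E = 210000.0 MPa
delta = P * L^3 / (3 * E * I)
= 17000.0 * 6000.0^3 / (3 * 210000.0 * 210828714.13)
= 27.646 mm

27.646 mm


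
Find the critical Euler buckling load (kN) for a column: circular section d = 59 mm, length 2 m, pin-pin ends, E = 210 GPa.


I = pi * d^4 / 64 = 594809.57 mm^4
L = 2000.0 mm
P_cr = pi^2 * E * I / L^2
= 9.8696 * 210000.0 * 594809.57 / 2000.0^2
= 308203.09 N = 308.2031 kN

308.2031 kN


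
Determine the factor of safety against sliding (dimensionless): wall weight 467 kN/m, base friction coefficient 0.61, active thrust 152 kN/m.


Resisting force = mu * W = 0.61 * 467 = 284.87 kN/m
FOS = Resisting / Driving = 284.87 / 152
= 1.8741 (dimensionless)

1.8741 (dimensionless)


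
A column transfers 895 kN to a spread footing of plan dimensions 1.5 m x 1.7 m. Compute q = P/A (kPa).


A = 1.5 * 1.7 = 2.55 m^2
q = P / A = 895 / 2.55
= 350.9804 kPa

350.9804 kPa


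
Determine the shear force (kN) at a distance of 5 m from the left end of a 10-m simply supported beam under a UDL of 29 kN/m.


R_A = w * L / 2 = 29 * 10 / 2 = 145.0 kN
V(x) = R_A - w * x = 145.0 - 29 * 5
= 0.0 kN

0.0 kN


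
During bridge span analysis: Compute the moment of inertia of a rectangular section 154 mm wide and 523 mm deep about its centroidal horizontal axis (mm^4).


I = b * h^3 / 12
= 154 * 523^3 / 12
= 154 * 143055667 / 12
= 1835881059.83 mm^4

1835881059.83 mm^4


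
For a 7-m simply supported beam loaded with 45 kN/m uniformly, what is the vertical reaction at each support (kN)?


Total load = w * L = 45 * 7 = 315 kN
By symmetry, each reaction R = total / 2 = 315 / 2 = 157.5 kN

157.5 kN


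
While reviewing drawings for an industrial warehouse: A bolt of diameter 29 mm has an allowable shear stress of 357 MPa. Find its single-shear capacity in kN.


A = pi * d^2 / 4 = pi * 29^2 / 4 = 660.5199 mm^2
V = f_v * A / 1000 = 357 * 660.5199 / 1000
= 235.8056 kN

235.8056 kN


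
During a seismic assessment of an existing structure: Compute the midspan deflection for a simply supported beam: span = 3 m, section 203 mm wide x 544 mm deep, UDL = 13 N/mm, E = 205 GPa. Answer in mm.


I = 203 * 544^3 / 12 = 2723400362.67 mm^4
L = 3000.0 mm, w = 13 N/mm, E = 205000.0 MPa
delta = 5 * w * L^4 / (384 * E * I)
= 5 * 13 * 3000.0^4 / (384 * 205000.0 * 2723400362.67)
= 0.0246 mm

0.0246 mm


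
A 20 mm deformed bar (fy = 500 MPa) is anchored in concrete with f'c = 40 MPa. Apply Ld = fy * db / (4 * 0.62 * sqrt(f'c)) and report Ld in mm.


Ld = (fy * db) / (4 * 0.62 * sqrt(f'c))
= (500 * 20) / (4 * 0.62 * sqrt(40))
= 10000 / 15.6849
= 637.56 mm

637.56 mm


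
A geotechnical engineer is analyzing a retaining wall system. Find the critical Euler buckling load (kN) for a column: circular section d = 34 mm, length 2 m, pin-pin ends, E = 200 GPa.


I = pi * d^4 / 64 = 65597.24 mm^4
L = 2000.0 mm
P_cr = pi^2 * E * I / L^2
= 9.8696 * 200000.0 * 65597.24 / 2000.0^2
= 32370.94 N = 32.3709 kN

32.3709 kN


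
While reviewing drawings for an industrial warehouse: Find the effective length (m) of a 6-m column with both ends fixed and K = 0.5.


L_eff = K * L
= 0.5 * 6
= 3.0 m

3.0 m


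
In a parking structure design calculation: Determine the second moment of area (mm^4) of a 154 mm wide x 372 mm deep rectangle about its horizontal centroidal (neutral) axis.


I = b * h^3 / 12
= 154 * 372^3 / 12
= 154 * 51478848 / 12
= 660645216.0 mm^4

660645216.0 mm^4


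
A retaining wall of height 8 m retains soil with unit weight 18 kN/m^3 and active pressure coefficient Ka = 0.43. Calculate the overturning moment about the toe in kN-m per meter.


Pa = 0.5 * Ka * gamma * H^2
= 0.5 * 0.43 * 18 * 8^2
= 247.68 kN/m
Arm = H / 3 = 8 / 3 = 2.6667 m
Mo = Pa * arm = Pa * H / 3 = 247.68 * 8 / 3 = 660.48 kN-m/m

660.48 kN-m/m


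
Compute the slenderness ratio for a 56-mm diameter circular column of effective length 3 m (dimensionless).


Radius of gyration r = d / 4 = 56 / 4 = 14.0 mm
L_eff = 3000.0 mm
Slenderness ratio = L / r = 3000.0 / 14.0 = 214.29 (dimensionless)

214.29 (dimensionless)


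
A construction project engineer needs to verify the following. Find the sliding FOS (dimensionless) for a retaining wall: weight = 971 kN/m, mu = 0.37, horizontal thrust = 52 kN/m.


Resisting force = mu * W = 0.37 * 971 = 359.27 kN/m
FOS = Resisting / Driving = 359.27 / 52
= 6.909 (dimensionless)

6.909 (dimensionless)


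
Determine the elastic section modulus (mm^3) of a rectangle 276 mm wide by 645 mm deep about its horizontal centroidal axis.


S = b * h^2 / 6
= 276 * 645^2 / 6
= 276 * 416025 / 6
= 19137150.0 mm^3

19137150.0 mm^3


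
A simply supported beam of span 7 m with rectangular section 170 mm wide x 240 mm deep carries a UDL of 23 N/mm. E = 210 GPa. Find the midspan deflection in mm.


I = 170 * 240^3 / 12 = 195840000.0 mm^4
L = 7000.0 mm, w = 23 N/mm, E = 210000.0 MPa
delta = 5 * w * L^4 / (384 * E * I)
= 5 * 23 * 7000.0^4 / (384 * 210000.0 * 195840000.0)
= 17.4839 mm

17.4839 mm


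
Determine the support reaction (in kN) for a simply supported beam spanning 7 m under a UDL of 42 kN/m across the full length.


Total load = w * L = 42 * 7 = 294 kN
By symmetry, each reaction R = total / 2 = 294 / 2 = 147.0 kN

147.0 kN


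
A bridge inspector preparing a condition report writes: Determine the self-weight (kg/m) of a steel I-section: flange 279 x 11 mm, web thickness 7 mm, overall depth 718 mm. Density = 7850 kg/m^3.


A_flanges = 2 * 279 * 11 = 6138 mm^2
A_web = (718 - 2 * 11) * 7 = 4872 mm^2
A_total = 6138 + 4872 = 11010 mm^2 = 0.011010 m^2
Weight = rho * A = 7850 * 0.011010 = 86.4285 kg/m

86.4285 kg/m


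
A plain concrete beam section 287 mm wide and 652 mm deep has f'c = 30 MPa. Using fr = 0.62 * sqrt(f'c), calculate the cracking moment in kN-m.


fr = 0.62 * sqrt(30) = 0.62 * 5.4772 = 3.3959 MPa
I = 287 * 652^3 / 12 = 6628930074.67 mm^4
y_t = 326.0 mm
M_cr = fr * I / y_t = 3.3959 * 6628930074.67 / 326.0 N-mm
= 69.0523 kN-m

69.0523 kN-m


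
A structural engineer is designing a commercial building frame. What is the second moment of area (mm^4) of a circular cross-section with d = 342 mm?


r = d / 2 = 342 / 2 = 171.0 mm
I = pi * r^4 / 4 = pi * 171.0^4 / 4
= 671543767.66 mm^4

671543767.66 mm^4


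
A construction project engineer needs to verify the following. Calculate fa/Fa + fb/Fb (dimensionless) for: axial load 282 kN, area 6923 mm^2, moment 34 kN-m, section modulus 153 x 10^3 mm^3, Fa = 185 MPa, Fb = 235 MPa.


f_a = P / A = 282000.0 / 6923 = 40.7338 MPa
f_b = M / S = 34000000.0 / 153000.0 = 222.2222 MPa
Ratio = f_a / Fa + f_b / Fb
= 40.7338 / 185 + 222.2222 / 235
= 1.1658 (dimensionless)

1.1658 (dimensionless)


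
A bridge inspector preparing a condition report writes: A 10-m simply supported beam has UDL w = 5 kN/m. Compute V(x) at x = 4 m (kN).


R_A = w * L / 2 = 5 * 10 / 2 = 25.0 kN
V(x) = R_A - w * x = 25.0 - 5 * 4
= 5.0 kN

5.0 kN


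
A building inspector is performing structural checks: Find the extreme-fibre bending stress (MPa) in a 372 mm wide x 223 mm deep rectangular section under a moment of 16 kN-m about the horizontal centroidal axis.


I = b * h^3 / 12 = 372 * 223^3 / 12 = 343776577.0 mm^4
y = h / 2 = 223 / 2 = 111.5 mm
M = 16 kN-m = 16000000.0 N-mm
sigma = M * y / I = 16000000.0 * 111.5 / 343776577.0
= 5.19 MPa

5.19 MPa


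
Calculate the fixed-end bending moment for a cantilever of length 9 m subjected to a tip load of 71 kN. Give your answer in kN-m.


For a cantilever with a point load at the free end:
M_max = P * L = 71 * 9 = 639 kN-m

639 kN-m


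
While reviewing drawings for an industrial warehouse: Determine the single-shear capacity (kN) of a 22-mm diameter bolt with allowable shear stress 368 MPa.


A = pi * d^2 / 4 = pi * 22^2 / 4 = 380.1327 mm^2
V = f_v * A / 1000 = 368 * 380.1327 / 1000
= 139.8888 kN

139.8888 kN


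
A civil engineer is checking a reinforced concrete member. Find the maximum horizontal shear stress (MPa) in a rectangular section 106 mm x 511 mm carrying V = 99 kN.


A = b * h = 106 * 511 = 54166 mm^2
V = 99 kN = 99000.0 N
tau_max = 1.5 * V / A = 1.5 * 99000.0 / 54166
= 2.7416 MPa

2.7416 MPa


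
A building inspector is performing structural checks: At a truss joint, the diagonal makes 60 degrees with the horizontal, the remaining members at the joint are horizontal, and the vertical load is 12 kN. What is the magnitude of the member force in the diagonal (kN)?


At the joint, only the diagonal has a vertical component, so vertical equilibrium gives:
F * sin(60) = 12
F = 12 / sin(60)
= 12 / 0.866025
= 13.86 kN

13.86 kN


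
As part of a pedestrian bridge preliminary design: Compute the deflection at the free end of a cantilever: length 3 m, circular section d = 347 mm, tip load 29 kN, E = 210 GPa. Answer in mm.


I = pi * d^4 / 64 = pi * 347^4 / 64 = 711684976.18 mm^4
L = 3000.0 mm, P = 29000.0 N, E = 210000.0 MPa
delta = P * L^3 / (3 * E * I)
= 29000.0 * 3000.0^3 / (3 * 210000.0 * 711684976.18)
= 1.7464 mm

1.7464 mm


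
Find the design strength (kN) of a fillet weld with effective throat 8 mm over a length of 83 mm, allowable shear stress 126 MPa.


Strength = throat * length * allowable stress
= 8 * 83 * 126 N
= 83664 N
= 83.66 kN

83.66 kN


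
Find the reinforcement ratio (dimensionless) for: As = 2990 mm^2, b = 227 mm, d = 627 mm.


rho = As / (b * d)
= 2990 / (227 * 627)
= 2990 / 142329
= 0.021008 (dimensionless)

0.021008 (dimensionless)


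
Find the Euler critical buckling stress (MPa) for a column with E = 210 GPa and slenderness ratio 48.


sigma_cr = pi^2 * E / lambda^2
= 9.8696 * 210000.0 / 48^2
= 9.8696 * 210000.0 / 2304
= 899.5733 MPa

899.5733 MPa


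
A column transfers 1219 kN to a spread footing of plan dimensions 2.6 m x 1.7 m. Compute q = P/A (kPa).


A = 2.6 * 1.7 = 4.42 m^2
q = P / A = 1219 / 4.42
= 275.7919 kPa

275.7919 kPa


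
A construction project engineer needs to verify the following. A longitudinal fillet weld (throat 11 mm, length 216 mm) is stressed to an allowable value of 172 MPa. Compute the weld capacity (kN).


Strength = throat * length * allowable stress
= 11 * 216 * 172 N
= 408672 N
= 408.67 kN

408.67 kN


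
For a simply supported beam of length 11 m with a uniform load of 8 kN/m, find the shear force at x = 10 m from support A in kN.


R_A = w * L / 2 = 8 * 11 / 2 = 44.0 kN
V(x) = R_A - w * x = 44.0 - 8 * 10
= -36.0 kN

-36.0 kN


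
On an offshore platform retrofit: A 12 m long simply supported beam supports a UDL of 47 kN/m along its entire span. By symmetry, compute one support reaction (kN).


Total load = w * L = 47 * 12 = 564 kN
By symmetry, each reaction R = total / 2 = 564 / 2 = 282.0 kN

282.0 kN


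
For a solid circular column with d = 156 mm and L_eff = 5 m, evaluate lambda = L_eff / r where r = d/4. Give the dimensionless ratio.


Radius of gyration r = d / 4 = 156 / 4 = 39.0 mm
L_eff = 5000.0 mm
Slenderness ratio = L / r = 5000.0 / 39.0 = 128.21 (dimensionless)

128.21 (dimensionless)
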